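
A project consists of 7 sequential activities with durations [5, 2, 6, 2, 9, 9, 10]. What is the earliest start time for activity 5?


Activity 5 starts after activities 1 through 4 complete.
Predecessor durations: [5, 2, 6, 2]
ES = 5 + 2 + 6 + 2 = 15

15


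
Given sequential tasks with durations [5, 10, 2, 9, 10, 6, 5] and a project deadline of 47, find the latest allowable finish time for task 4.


LF(activity 4) = deadline - sum of successor durations
Successors: activities 5 through 7 with durations [10, 6, 5]
Sum of successor durations = 21
LF = 47 - 21 = 26

26


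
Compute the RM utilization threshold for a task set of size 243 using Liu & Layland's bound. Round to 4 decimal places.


Compute 2^(1/243) = 1.0028565297
Subtract 1: 1.0028565297 - 1 = 0.0028565297
Multiply by n: 243 * 0.0028565297 = 0.6941367171
Round to 4 dp: 0.6941

0.6941


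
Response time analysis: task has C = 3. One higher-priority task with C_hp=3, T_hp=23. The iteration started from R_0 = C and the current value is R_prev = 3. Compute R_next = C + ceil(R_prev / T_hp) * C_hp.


R_next = C + ceil(R_prev / T_hp) * C_hp
ceil(3 / 23) = ceil(0.1304) = 1
Interference = 1 * 3 = 3
R_next = 3 + 3 = 6

6


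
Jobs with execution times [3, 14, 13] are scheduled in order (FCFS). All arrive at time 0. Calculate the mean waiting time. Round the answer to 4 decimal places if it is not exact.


FCFS order (as given): [3, 14, 13]
Waiting times:
  Job 1: wait = 0
  Job 2: wait = 3
  Job 3: wait = 17
Sum of waiting times = 20
Average waiting time = 20/3 = 6.6667

6.6667


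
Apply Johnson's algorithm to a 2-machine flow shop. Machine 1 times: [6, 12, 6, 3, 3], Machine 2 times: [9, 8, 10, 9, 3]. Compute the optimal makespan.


Apply Johnson's rule:
  Group 1 (a <= b): [(4, 3, 9), (5, 3, 3), (1, 6, 9), (3, 6, 10)]
  Group 2 (a > b): [(2, 12, 8)]
Optimal job order: [4, 5, 1, 3, 2]
Schedule:
  Job 4: M1 done at 3, M2 done at 12
  Job 5: M1 done at 6, M2 done at 15
  Job 1: M1 done at 12, M2 done at 24
  Job 3: M1 done at 18, M2 done at 34
  Job 2: M1 done at 30, M2 done at 42
Makespan = 42

42


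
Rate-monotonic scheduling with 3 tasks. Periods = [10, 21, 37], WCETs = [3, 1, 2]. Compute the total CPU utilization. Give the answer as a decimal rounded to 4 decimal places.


Compute individual utilizations (exact fractions):
  Task 1: C/T = 3/10 (approx. 0.3)
  Task 2: C/T = 1/21 (approx. 0.0476)
  Task 3: C/T = 2/37 (approx. 0.0541)
Total utilization U = 3/10 + 1/21 + 2/37 = 3121/7770
Rounded to 4 decimal places: U = 0.4017
RM (Liu & Layland) bound for 3 tasks = 0.779763; compare with U = 3121/7770 (approx. 0.401673)
U <= bound, so schedulable by RM sufficient condition.

0.4017


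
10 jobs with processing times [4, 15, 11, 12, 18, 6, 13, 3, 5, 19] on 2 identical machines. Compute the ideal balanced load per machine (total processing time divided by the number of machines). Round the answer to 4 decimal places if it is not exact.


Total processing time = 4 + 15 + 11 + 12 + 18 + 6 + 13 + 3 + 5 + 19 = 106
Number of machines = 2
Ideal balanced load = 106 / 2 = 53.0

53.0


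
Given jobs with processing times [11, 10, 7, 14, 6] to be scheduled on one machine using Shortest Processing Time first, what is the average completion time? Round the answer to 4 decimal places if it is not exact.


Sort jobs by processing time (SPT order): [6, 7, 10, 11, 14]
Compute completion times sequentially:
  Job 1: processing = 6, completes at 6
  Job 2: processing = 7, completes at 13
  Job 3: processing = 10, completes at 23
  Job 4: processing = 11, completes at 34
  Job 5: processing = 14, completes at 48
Sum of completion times = 124
Average completion time = 124/5 = 24.8

24.8


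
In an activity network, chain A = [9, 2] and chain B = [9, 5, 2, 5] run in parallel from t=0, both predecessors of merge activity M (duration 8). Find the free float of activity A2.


ES(A2) = sum of predecessors on chain A = 9
EF(A2) = ES + duration = 9 + 2 = 11
Successor of A2 is M. ES(M) = max(sum(A), sum(B)) = max(11, 21) = 21
Free float = ES(successor) - EF(current) = 21 - 11 = 10

10


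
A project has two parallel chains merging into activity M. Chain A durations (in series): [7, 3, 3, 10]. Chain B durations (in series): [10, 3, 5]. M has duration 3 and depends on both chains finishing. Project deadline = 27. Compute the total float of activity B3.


Forward pass: ES(B3) = sum of predecessors on chain B = 13
EF = ES + duration = 13 + 5 = 18
Backward pass: LF(M) = deadline = 27; LS(M) = 27 - 3 = 24
LF(B3) = LS(M) - sum(successors on chain B) = 24 - 0 = 24
LS = LF - duration = 24 - 5 = 19
Total float = LS - ES = 19 - 13 = 6

6


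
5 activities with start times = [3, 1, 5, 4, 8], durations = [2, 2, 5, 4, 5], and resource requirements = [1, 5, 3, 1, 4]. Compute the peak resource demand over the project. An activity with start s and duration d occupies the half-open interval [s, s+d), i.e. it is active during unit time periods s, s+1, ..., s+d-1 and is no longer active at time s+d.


Each activity i is active on [start_i, start_i + duration_i).
Compute total resource usage per time slot:
  t=0: active resources = [], total = 0
  t=1: active resources = [5], total = 5
  t=2: active resources = [5], total = 5
  t=3: active resources = [1], total = 1
  t=4: active resources = [1, 1], total = 2
  t=5: active resources = [3, 1], total = 4
  t=6: active resources = [3, 1], total = 4
  t=7: active resources = [3, 1], total = 4
  t=8: active resources = [3, 4], total = 7
  t=9: active resources = [3, 4], total = 7
  t=10: active resources = [4], total = 4
  t=11: active resources = [4], total = 4
  t=12: active resources = [4], total = 4
Peak resource demand = 7

7


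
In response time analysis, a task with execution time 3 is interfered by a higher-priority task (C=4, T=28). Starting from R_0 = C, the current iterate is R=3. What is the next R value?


R_next = C + ceil(R_prev / T_hp) * C_hp
ceil(3 / 28) = ceil(0.1071) = 1
Interference = 1 * 4 = 4
R_next = 3 + 4 = 7

7


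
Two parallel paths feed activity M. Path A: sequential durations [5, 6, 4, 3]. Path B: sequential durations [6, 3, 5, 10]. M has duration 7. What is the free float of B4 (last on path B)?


ES(B4) = sum of predecessors on chain B = 14
EF(B4) = ES + duration = 14 + 10 = 24
Successor of B4 is M. ES(M) = max(sum(A), sum(B)) = max(18, 24) = 24
Free float = ES(successor) - EF(current) = 24 - 24 = 0

0


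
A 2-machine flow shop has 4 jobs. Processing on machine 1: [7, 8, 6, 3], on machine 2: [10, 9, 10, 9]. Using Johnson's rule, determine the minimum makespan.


Apply Johnson's rule:
  Group 1 (a <= b): [(4, 3, 9), (3, 6, 10), (1, 7, 10), (2, 8, 9)]
  Group 2 (a > b): []
Optimal job order: [4, 3, 1, 2]
Schedule:
  Job 4: M1 done at 3, M2 done at 12
  Job 3: M1 done at 9, M2 done at 22
  Job 1: M1 done at 16, M2 done at 32
  Job 2: M1 done at 24, M2 done at 41
Makespan = 41

41


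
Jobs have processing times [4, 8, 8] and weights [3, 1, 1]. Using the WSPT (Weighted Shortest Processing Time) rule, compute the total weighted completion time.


Compute p/w ratios and sort ascending (WSPT): [(4, 3), (8, 1), (8, 1)]
Compute weighted completion times:
  Job (p=4,w=3): C=4, w*C=3*4=12
  Job (p=8,w=1): C=12, w*C=1*12=12
  Job (p=8,w=1): C=20, w*C=1*20=20
Total weighted completion time = 44

44


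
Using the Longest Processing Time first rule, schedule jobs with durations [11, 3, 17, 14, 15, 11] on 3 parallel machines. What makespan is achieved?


Sort jobs in decreasing order (LPT): [17, 15, 14, 11, 11, 3]
Assign each job to the least loaded machine:
  Machine 1: jobs [17, 3], load = 20
  Machine 2: jobs [15, 11], load = 26
  Machine 3: jobs [14, 11], load = 25
Makespan = max load = 26

26


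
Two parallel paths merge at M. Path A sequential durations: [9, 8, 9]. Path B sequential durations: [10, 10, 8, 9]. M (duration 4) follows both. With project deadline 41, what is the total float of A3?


Forward pass: ES(A3) = sum of predecessors on chain A = 17
EF = ES + duration = 17 + 9 = 26
Backward pass: LF(M) = deadline = 41; LS(M) = 41 - 4 = 37
LF(A3) = LS(M) - sum(successors on chain A) = 37 - 0 = 37
LS = LF - duration = 37 - 9 = 28
Total float = LS - ES = 28 - 17 = 11

11


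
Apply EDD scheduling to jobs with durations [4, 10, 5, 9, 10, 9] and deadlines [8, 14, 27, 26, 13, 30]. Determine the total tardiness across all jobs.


Sort by due date (EDD order): [(4, 8), (10, 13), (10, 14), (9, 26), (5, 27), (9, 30)]
Compute completion times and tardiness:
  Job 1: p=4, d=8, C=4, tardiness=max(0,4-8)=0
  Job 2: p=10, d=13, C=14, tardiness=max(0,14-13)=1
  Job 3: p=10, d=14, C=24, tardiness=max(0,24-14)=10
  Job 4: p=9, d=26, C=33, tardiness=max(0,33-26)=7
  Job 5: p=5, d=27, C=38, tardiness=max(0,38-27)=11
  Job 6: p=9, d=30, C=47, tardiness=max(0,47-30)=17
Total tardiness = 46

46


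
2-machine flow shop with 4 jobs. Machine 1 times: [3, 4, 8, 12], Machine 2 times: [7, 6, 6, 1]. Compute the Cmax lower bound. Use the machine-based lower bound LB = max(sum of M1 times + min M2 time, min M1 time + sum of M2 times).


LB1 = sum(M1 times) + min(M2 times) = 27 + 1 = 28
LB2 = min(M1 times) + sum(M2 times) = 3 + 20 = 23
Lower bound = max(LB1, LB2) = max(28, 23) = 28

28


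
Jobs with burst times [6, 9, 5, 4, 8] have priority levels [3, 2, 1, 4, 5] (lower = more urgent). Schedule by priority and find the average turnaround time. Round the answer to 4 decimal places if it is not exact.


Sort by priority (ascending = highest first):
Order: [(1, 5), (2, 9), (3, 6), (4, 4), (5, 8)]
Completion times:
  Priority 1, burst=5, C=5
  Priority 2, burst=9, C=14
  Priority 3, burst=6, C=20
  Priority 4, burst=4, C=24
  Priority 5, burst=8, C=32
Average turnaround = 95/5 = 19.0

19.0


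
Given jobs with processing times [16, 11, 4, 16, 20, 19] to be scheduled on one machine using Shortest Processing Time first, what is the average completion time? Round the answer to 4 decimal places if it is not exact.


Sort jobs by processing time (SPT order): [4, 11, 16, 16, 19, 20]
Compute completion times sequentially:
  Job 1: processing = 4, completes at 4
  Job 2: processing = 11, completes at 15
  Job 3: processing = 16, completes at 31
  Job 4: processing = 16, completes at 47
  Job 5: processing = 19, completes at 66
  Job 6: processing = 20, completes at 86
Sum of completion times = 249
Average completion time = 249/6 = 41.5

41.5


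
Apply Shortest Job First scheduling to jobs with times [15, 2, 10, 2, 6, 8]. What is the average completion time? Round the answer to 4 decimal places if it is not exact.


SJF order (ascending): [2, 2, 6, 8, 10, 15]
Completion times:
  Job 1: burst=2, C=2
  Job 2: burst=2, C=4
  Job 3: burst=6, C=10
  Job 4: burst=8, C=18
  Job 5: burst=10, C=28
  Job 6: burst=15, C=43
Average completion = 105/6 = 17.5

17.5


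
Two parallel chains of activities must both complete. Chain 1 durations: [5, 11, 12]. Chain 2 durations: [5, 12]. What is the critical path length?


Path A total = 5 + 11 + 12 = 28
Path B total = 5 + 12 = 17
Critical path = longest path = max(28, 17) = 28

28


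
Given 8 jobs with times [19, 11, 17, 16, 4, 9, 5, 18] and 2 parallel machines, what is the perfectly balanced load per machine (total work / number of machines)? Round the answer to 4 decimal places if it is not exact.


Total processing time = 19 + 11 + 17 + 16 + 4 + 9 + 5 + 18 = 99
Number of machines = 2
Ideal balanced load = 99 / 2 = 49.5

49.5


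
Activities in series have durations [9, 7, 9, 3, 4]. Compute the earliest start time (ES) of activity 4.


Activity 4 starts after activities 1 through 3 complete.
Predecessor durations: [9, 7, 9]
ES = 9 + 7 + 9 = 25

25


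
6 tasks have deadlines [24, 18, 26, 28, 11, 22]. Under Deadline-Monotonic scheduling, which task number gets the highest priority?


Sort tasks by relative deadline (ascending):
  Task 5: deadline = 11
  Task 2: deadline = 18
  Task 6: deadline = 22
  Task 1: deadline = 24
  Task 3: deadline = 26
  Task 4: deadline = 28
Priority order (highest first): [5, 2, 6, 1, 3, 4]
Highest priority task = 5

5


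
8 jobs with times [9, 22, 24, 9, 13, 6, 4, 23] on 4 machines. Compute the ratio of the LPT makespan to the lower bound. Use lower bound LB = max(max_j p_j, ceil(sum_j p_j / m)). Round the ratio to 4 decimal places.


LPT order: [24, 23, 22, 13, 9, 9, 6, 4]
Machine loads after assignment: [24, 27, 31, 28]
LPT makespan = 31
Lower bound = max(max_job, ceil(total/4)) = max(24, 28) = 28
Ratio = 31 / 28 = 1.1071

1.1071


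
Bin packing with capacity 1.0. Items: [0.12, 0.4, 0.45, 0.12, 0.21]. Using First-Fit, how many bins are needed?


Place items sequentially using First-Fit:
  Item 0.12 -> new Bin 1
  Item 0.4 -> Bin 1 (now 0.52)
  Item 0.45 -> Bin 1 (now 0.97)
  Item 0.12 -> new Bin 2
  Item 0.21 -> Bin 2 (now 0.33)
Total bins used = 2

2


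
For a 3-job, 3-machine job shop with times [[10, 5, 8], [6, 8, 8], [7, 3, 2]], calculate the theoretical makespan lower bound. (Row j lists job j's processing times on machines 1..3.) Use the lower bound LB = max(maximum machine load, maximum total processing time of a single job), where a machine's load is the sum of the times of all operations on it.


Machine loads:
  Machine 1: 10 + 6 + 7 = 23
  Machine 2: 5 + 8 + 3 = 16
  Machine 3: 8 + 8 + 2 = 18
Max machine load = 23
Job totals:
  Job 1: 23
  Job 2: 22
  Job 3: 12
Max job total = 23
Lower bound = max(23, 23) = 23

23


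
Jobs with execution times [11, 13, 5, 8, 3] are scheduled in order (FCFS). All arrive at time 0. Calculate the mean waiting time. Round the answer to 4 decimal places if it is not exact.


FCFS order (as given): [11, 13, 5, 8, 3]
Waiting times:
  Job 1: wait = 0
  Job 2: wait = 11
  Job 3: wait = 24
  Job 4: wait = 29
  Job 5: wait = 37
Sum of waiting times = 101
Average waiting time = 101/5 = 20.2

20.2


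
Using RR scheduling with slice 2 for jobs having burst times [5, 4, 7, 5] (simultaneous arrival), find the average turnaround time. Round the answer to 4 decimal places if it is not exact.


Time quantum = 2
Execution trace:
  J1 runs 2 units, time = 2
  J2 runs 2 units, time = 4
  J3 runs 2 units, time = 6
  J4 runs 2 units, time = 8
  J1 runs 2 units, time = 10
  J2 runs 2 units, time = 12
  J3 runs 2 units, time = 14
  J4 runs 2 units, time = 16
  J1 runs 1 units, time = 17
  J3 runs 2 units, time = 19
  J4 runs 1 units, time = 20
  J3 runs 1 units, time = 21
Finish times: [17, 12, 21, 20]
Average turnaround = 70/4 = 17.5

17.5


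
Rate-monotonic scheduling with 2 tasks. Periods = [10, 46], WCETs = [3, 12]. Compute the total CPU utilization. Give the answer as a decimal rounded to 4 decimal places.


Compute individual utilizations (exact fractions):
  Task 1: C/T = 3/10 (approx. 0.3)
  Task 2: C/T = 12/46 = 6/23 (approx. 0.2609)
Total utilization U = 3/10 + 6/23 = 129/230
Rounded to 4 decimal places: U = 0.5609
RM (Liu & Layland) bound for 2 tasks = 0.828427; compare with U = 129/230 (approx. 0.560870)
U <= bound, so schedulable by RM sufficient condition.

0.5609


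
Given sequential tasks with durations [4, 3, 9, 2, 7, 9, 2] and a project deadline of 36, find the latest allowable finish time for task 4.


LF(activity 4) = deadline - sum of successor durations
Successors: activities 5 through 7 with durations [7, 9, 2]
Sum of successor durations = 18
LF = 36 - 18 = 18

18


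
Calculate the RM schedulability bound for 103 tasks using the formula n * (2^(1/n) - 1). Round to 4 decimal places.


Compute 2^(1/103) = 1.0067522788
Subtract 1: 1.0067522788 - 1 = 0.0067522788
Multiply by n: 103 * 0.0067522788 = 0.6954847164
Round to 4 dp: 0.6955

0.6955


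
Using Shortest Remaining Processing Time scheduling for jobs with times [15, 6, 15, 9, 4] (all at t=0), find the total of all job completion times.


Since all jobs arrive at t=0, SRPT equals SPT ordering.
SPT order: [4, 6, 9, 15, 15]
Completion times:
  Job 1: p=4, C=4
  Job 2: p=6, C=10
  Job 3: p=9, C=19
  Job 4: p=15, C=34
  Job 5: p=15, C=49
Total completion time = 4 + 10 + 19 + 34 + 49 = 116

116


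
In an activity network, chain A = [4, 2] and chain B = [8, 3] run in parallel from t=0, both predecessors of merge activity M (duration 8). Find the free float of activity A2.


ES(A2) = sum of predecessors on chain A = 4
EF(A2) = ES + duration = 4 + 2 = 6
Successor of A2 is M. ES(M) = max(sum(A), sum(B)) = max(6, 11) = 11
Free float = ES(successor) - EF(current) = 11 - 6 = 5

5


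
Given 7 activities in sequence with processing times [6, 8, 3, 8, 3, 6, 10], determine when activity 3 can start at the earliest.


Activity 3 starts after activities 1 through 2 complete.
Predecessor durations: [6, 8]
ES = 6 + 8 = 14

14


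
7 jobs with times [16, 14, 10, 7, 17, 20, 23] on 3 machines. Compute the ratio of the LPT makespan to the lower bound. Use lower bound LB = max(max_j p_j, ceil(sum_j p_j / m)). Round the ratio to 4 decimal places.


LPT order: [23, 20, 17, 16, 14, 10, 7]
Machine loads after assignment: [40, 34, 33]
LPT makespan = 40
Lower bound = max(max_job, ceil(total/3)) = max(23, 36) = 36
Ratio = 40 / 36 = 1.1111

1.1111


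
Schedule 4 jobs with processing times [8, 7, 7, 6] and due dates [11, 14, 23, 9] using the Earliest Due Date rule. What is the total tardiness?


Sort by due date (EDD order): [(6, 9), (8, 11), (7, 14), (7, 23)]
Compute completion times and tardiness:
  Job 1: p=6, d=9, C=6, tardiness=max(0,6-9)=0
  Job 2: p=8, d=11, C=14, tardiness=max(0,14-11)=3
  Job 3: p=7, d=14, C=21, tardiness=max(0,21-14)=7
  Job 4: p=7, d=23, C=28, tardiness=max(0,28-23)=5
Total tardiness = 15

15


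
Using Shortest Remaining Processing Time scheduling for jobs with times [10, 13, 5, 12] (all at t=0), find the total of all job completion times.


Since all jobs arrive at t=0, SRPT equals SPT ordering.
SPT order: [5, 10, 12, 13]
Completion times:
  Job 1: p=5, C=5
  Job 2: p=10, C=15
  Job 3: p=12, C=27
  Job 4: p=13, C=40
Total completion time = 5 + 15 + 27 + 40 = 87

87


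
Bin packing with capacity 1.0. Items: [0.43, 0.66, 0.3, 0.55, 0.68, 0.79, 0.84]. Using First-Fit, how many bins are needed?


Place items sequentially using First-Fit:
  Item 0.43 -> new Bin 1
  Item 0.66 -> new Bin 2
  Item 0.3 -> Bin 1 (now 0.73)
  Item 0.55 -> new Bin 3
  Item 0.68 -> new Bin 4
  Item 0.79 -> new Bin 5
  Item 0.84 -> new Bin 6
Total bins used = 6

6


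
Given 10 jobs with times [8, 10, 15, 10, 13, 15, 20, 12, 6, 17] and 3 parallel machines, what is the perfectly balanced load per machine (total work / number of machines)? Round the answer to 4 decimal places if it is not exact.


Total processing time = 8 + 10 + 15 + 10 + 13 + 15 + 20 + 12 + 6 + 17 = 126
Number of machines = 3
Ideal balanced load = 126 / 3 = 42.0

42.0


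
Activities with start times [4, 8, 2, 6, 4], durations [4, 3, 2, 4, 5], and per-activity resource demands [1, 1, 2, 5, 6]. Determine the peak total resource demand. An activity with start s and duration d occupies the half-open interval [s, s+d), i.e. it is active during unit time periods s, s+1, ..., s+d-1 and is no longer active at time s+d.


Each activity i is active on [start_i, start_i + duration_i).
Compute total resource usage per time slot:
  t=0: active resources = [], total = 0
  t=1: active resources = [], total = 0
  t=2: active resources = [2], total = 2
  t=3: active resources = [2], total = 2
  t=4: active resources = [1, 6], total = 7
  t=5: active resources = [1, 6], total = 7
  t=6: active resources = [1, 5, 6], total = 12
  t=7: active resources = [1, 5, 6], total = 12
  t=8: active resources = [1, 5, 6], total = 12
  t=9: active resources = [1, 5], total = 6
  t=10: active resources = [1], total = 1
Peak resource demand = 12

12


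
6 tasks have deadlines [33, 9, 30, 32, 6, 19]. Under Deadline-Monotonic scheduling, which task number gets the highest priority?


Sort tasks by relative deadline (ascending):
  Task 5: deadline = 6
  Task 2: deadline = 9
  Task 6: deadline = 19
  Task 3: deadline = 30
  Task 4: deadline = 32
  Task 1: deadline = 33
Priority order (highest first): [5, 2, 6, 3, 4, 1]
Highest priority task = 5

5


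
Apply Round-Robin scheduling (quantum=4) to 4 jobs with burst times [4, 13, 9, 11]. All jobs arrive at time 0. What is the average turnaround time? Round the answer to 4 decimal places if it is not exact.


Time quantum = 4
Execution trace:
  J1 runs 4 units, time = 4
  J2 runs 4 units, time = 8
  J3 runs 4 units, time = 12
  J4 runs 4 units, time = 16
  J2 runs 4 units, time = 20
  J3 runs 4 units, time = 24
  J4 runs 4 units, time = 28
  J2 runs 4 units, time = 32
  J3 runs 1 units, time = 33
  J4 runs 3 units, time = 36
  J2 runs 1 units, time = 37
Finish times: [4, 37, 33, 36]
Average turnaround = 110/4 = 27.5

27.5


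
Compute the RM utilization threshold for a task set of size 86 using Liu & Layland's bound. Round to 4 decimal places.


Compute 2^(1/86) = 1.0080924190
Subtract 1: 1.0080924190 - 1 = 0.0080924190
Multiply by n: 86 * 0.0080924190 = 0.6959480340
Round to 4 dp: 0.6959

0.6959


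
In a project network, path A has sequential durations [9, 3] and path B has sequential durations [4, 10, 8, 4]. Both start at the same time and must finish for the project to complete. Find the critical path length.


Path A total = 9 + 3 = 12
Path B total = 4 + 10 + 8 + 4 = 26
Critical path = longest path = max(12, 26) = 26

26


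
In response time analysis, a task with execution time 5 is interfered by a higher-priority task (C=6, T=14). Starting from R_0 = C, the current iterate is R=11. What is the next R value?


R_next = C + ceil(R_prev / T_hp) * C_hp
ceil(11 / 14) = ceil(0.7857) = 1
Interference = 1 * 6 = 6
R_next = 5 + 6 = 11
R_next = R_prev, so the iteration has converged (response time = 11).

11


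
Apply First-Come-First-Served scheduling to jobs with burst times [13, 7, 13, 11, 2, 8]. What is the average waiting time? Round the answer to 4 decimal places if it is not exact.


FCFS order (as given): [13, 7, 13, 11, 2, 8]
Waiting times:
  Job 1: wait = 0
  Job 2: wait = 13
  Job 3: wait = 20
  Job 4: wait = 33
  Job 5: wait = 44
  Job 6: wait = 46
Sum of waiting times = 156
Average waiting time = 156/6 = 26.0

26.0


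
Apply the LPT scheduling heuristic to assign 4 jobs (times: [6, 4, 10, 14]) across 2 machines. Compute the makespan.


Sort jobs in decreasing order (LPT): [14, 10, 6, 4]
Assign each job to the least loaded machine:
  Machine 1: jobs [14, 4], load = 18
  Machine 2: jobs [10, 6], load = 16
Makespan = max load = 18

18


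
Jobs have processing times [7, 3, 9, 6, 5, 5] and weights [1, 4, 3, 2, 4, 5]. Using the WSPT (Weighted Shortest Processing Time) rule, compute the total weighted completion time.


Compute p/w ratios and sort ascending (WSPT): [(3, 4), (5, 5), (5, 4), (9, 3), (6, 2), (7, 1)]
Compute weighted completion times:
  Job (p=3,w=4): C=3, w*C=4*3=12
  Job (p=5,w=5): C=8, w*C=5*8=40
  Job (p=5,w=4): C=13, w*C=4*13=52
  Job (p=9,w=3): C=22, w*C=3*22=66
  Job (p=6,w=2): C=28, w*C=2*28=56
  Job (p=7,w=1): C=35, w*C=1*35=35
Total weighted completion time = 261

261


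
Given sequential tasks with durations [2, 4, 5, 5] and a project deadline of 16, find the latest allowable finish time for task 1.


LF(activity 1) = deadline - sum of successor durations
Successors: activities 2 through 4 with durations [4, 5, 5]
Sum of successor durations = 14
LF = 16 - 14 = 2

2


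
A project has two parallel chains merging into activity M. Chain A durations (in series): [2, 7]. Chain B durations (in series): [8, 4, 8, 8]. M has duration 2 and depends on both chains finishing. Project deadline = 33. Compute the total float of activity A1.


Forward pass: ES(A1) = sum of predecessors on chain A = 0
EF = ES + duration = 0 + 2 = 2
Backward pass: LF(M) = deadline = 33; LS(M) = 33 - 2 = 31
LF(A1) = LS(M) - sum(successors on chain A) = 31 - 7 = 24
LS = LF - duration = 24 - 2 = 22
Total float = LS - ES = 22 - 0 = 22

22


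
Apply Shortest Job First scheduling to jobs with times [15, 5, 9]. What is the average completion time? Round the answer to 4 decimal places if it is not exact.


SJF order (ascending): [5, 9, 15]
Completion times:
  Job 1: burst=5, C=5
  Job 2: burst=9, C=14
  Job 3: burst=15, C=29
Average completion = 48/3 = 16.0

16.0


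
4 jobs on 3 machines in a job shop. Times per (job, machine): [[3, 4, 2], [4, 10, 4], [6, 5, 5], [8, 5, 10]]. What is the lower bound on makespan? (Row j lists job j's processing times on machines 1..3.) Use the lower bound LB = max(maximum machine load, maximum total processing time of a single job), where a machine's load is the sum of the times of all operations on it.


Machine loads:
  Machine 1: 3 + 4 + 6 + 8 = 21
  Machine 2: 4 + 10 + 5 + 5 = 24
  Machine 3: 2 + 4 + 5 + 10 = 21
Max machine load = 24
Job totals:
  Job 1: 9
  Job 2: 18
  Job 3: 16
  Job 4: 23
Max job total = 23
Lower bound = max(24, 23) = 24

24


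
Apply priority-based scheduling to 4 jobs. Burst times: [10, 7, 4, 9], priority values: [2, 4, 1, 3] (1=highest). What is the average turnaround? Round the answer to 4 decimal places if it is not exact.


Sort by priority (ascending = highest first):
Order: [(1, 4), (2, 10), (3, 9), (4, 7)]
Completion times:
  Priority 1, burst=4, C=4
  Priority 2, burst=10, C=14
  Priority 3, burst=9, C=23
  Priority 4, burst=7, C=30
Average turnaround = 71/4 = 17.75

17.75


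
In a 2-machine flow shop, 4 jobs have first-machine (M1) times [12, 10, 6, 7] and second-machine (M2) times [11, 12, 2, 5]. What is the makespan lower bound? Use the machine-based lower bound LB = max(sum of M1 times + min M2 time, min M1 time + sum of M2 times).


LB1 = sum(M1 times) + min(M2 times) = 35 + 2 = 37
LB2 = min(M1 times) + sum(M2 times) = 6 + 30 = 36
Lower bound = max(LB1, LB2) = max(37, 36) = 37

37


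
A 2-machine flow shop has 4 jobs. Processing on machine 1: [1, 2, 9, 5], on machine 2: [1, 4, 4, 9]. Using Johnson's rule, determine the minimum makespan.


Apply Johnson's rule:
  Group 1 (a <= b): [(1, 1, 1), (2, 2, 4), (4, 5, 9)]
  Group 2 (a > b): [(3, 9, 4)]
Optimal job order: [1, 2, 4, 3]
Schedule:
  Job 1: M1 done at 1, M2 done at 2
  Job 2: M1 done at 3, M2 done at 7
  Job 4: M1 done at 8, M2 done at 17
  Job 3: M1 done at 17, M2 done at 21
Makespan = 21

21


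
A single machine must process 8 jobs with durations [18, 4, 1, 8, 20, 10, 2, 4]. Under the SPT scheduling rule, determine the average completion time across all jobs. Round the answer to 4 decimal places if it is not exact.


Sort jobs by processing time (SPT order): [1, 2, 4, 4, 8, 10, 18, 20]
Compute completion times sequentially:
  Job 1: processing = 1, completes at 1
  Job 2: processing = 2, completes at 3
  Job 3: processing = 4, completes at 7
  Job 4: processing = 4, completes at 11
  Job 5: processing = 8, completes at 19
  Job 6: processing = 10, completes at 29
  Job 7: processing = 18, completes at 47
  Job 8: processing = 20, completes at 67
Sum of completion times = 184
Average completion time = 184/8 = 23.0

23.0


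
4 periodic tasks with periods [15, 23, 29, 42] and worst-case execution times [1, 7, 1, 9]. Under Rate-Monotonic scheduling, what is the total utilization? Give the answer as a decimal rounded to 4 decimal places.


Compute individual utilizations (exact fractions):
  Task 1: C/T = 1/15 (approx. 0.0667)
  Task 2: C/T = 7/23 (approx. 0.3043)
  Task 3: C/T = 1/29 (approx. 0.0345)
  Task 4: C/T = 9/42 = 3/14 (approx. 0.2143)
Total utilization U = 1/15 + 7/23 + 1/29 + 3/14 = 86813/140070
Rounded to 4 decimal places: U = 0.6198
RM (Liu & Layland) bound for 4 tasks = 0.756828; compare with U = 86813/140070 (approx. 0.619783)
U <= bound, so schedulable by RM sufficient condition.

0.6198


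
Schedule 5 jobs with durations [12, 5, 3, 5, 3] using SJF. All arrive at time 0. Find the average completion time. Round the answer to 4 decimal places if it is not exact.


SJF order (ascending): [3, 3, 5, 5, 12]
Completion times:
  Job 1: burst=3, C=3
  Job 2: burst=3, C=6
  Job 3: burst=5, C=11
  Job 4: burst=5, C=16
  Job 5: burst=12, C=28
Average completion = 64/5 = 12.8

12.8


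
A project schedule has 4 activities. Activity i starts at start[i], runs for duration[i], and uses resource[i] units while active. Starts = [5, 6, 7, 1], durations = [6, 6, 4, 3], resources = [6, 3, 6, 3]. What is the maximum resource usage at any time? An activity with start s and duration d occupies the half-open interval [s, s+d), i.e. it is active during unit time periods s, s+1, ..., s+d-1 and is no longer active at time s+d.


Each activity i is active on [start_i, start_i + duration_i).
Compute total resource usage per time slot:
  t=0: active resources = [], total = 0
  t=1: active resources = [3], total = 3
  t=2: active resources = [3], total = 3
  t=3: active resources = [3], total = 3
  t=4: active resources = [], total = 0
  t=5: active resources = [6], total = 6
  t=6: active resources = [6, 3], total = 9
  t=7: active resources = [6, 3, 6], total = 15
  t=8: active resources = [6, 3, 6], total = 15
  t=9: active resources = [6, 3, 6], total = 15
  t=10: active resources = [6, 3, 6], total = 15
  t=11: active resources = [3], total = 3
Peak resource demand = 15

15


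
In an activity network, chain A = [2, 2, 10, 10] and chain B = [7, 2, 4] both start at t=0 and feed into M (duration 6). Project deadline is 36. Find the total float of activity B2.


Forward pass: ES(B2) = sum of predecessors on chain B = 7
EF = ES + duration = 7 + 2 = 9
Backward pass: LF(M) = deadline = 36; LS(M) = 36 - 6 = 30
LF(B2) = LS(M) - sum(successors on chain B) = 30 - 4 = 26
LS = LF - duration = 26 - 2 = 24
Total float = LS - ES = 24 - 7 = 17

17


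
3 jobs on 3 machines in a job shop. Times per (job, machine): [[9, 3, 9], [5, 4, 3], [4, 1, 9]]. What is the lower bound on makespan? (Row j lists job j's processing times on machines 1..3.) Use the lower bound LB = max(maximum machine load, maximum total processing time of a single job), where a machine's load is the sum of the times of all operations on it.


Machine loads:
  Machine 1: 9 + 5 + 4 = 18
  Machine 2: 3 + 4 + 1 = 8
  Machine 3: 9 + 3 + 9 = 21
Max machine load = 21
Job totals:
  Job 1: 21
  Job 2: 12
  Job 3: 14
Max job total = 21
Lower bound = max(21, 21) = 21

21


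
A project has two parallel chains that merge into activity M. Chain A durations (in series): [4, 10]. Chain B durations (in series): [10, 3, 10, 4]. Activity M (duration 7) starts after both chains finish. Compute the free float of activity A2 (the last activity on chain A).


ES(A2) = sum of predecessors on chain A = 4
EF(A2) = ES + duration = 4 + 10 = 14
Successor of A2 is M. ES(M) = max(sum(A), sum(B)) = max(14, 27) = 27
Free float = ES(successor) - EF(current) = 27 - 14 = 13

13


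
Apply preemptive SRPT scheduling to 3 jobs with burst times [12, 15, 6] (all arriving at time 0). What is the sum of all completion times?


Since all jobs arrive at t=0, SRPT equals SPT ordering.
SPT order: [6, 12, 15]
Completion times:
  Job 1: p=6, C=6
  Job 2: p=12, C=18
  Job 3: p=15, C=33
Total completion time = 6 + 18 + 33 = 57

57


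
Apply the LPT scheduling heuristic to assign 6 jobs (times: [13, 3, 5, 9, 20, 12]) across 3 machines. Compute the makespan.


Sort jobs in decreasing order (LPT): [20, 13, 12, 9, 5, 3]
Assign each job to the least loaded machine:
  Machine 1: jobs [20], load = 20
  Machine 2: jobs [13, 5, 3], load = 21
  Machine 3: jobs [12, 9], load = 21
Makespan = max load = 21

21


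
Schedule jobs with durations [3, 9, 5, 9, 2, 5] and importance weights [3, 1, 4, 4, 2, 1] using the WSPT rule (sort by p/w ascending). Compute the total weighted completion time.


Compute p/w ratios and sort ascending (WSPT): [(3, 3), (2, 2), (5, 4), (9, 4), (5, 1), (9, 1)]
Compute weighted completion times:
  Job (p=3,w=3): C=3, w*C=3*3=9
  Job (p=2,w=2): C=5, w*C=2*5=10
  Job (p=5,w=4): C=10, w*C=4*10=40
  Job (p=9,w=4): C=19, w*C=4*19=76
  Job (p=5,w=1): C=24, w*C=1*24=24
  Job (p=9,w=1): C=33, w*C=1*33=33
Total weighted completion time = 192

192


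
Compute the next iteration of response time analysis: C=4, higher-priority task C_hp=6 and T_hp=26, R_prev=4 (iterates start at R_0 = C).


R_next = C + ceil(R_prev / T_hp) * C_hp
ceil(4 / 26) = ceil(0.1538) = 1
Interference = 1 * 6 = 6
R_next = 4 + 6 = 10

10


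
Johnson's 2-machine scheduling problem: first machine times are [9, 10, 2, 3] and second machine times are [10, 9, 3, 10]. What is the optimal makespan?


Apply Johnson's rule:
  Group 1 (a <= b): [(3, 2, 3), (4, 3, 10), (1, 9, 10)]
  Group 2 (a > b): [(2, 10, 9)]
Optimal job order: [3, 4, 1, 2]
Schedule:
  Job 3: M1 done at 2, M2 done at 5
  Job 4: M1 done at 5, M2 done at 15
  Job 1: M1 done at 14, M2 done at 25
  Job 2: M1 done at 24, M2 done at 34
Makespan = 34

34


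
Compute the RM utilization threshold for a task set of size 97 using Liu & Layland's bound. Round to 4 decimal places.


Compute 2^(1/97) = 1.0071714397
Subtract 1: 1.0071714397 - 1 = 0.0071714397
Multiply by n: 97 * 0.0071714397 = 0.6956296509
Round to 4 dp: 0.6956

0.6956


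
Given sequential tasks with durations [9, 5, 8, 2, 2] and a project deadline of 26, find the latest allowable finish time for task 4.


LF(activity 4) = deadline - sum of successor durations
Successors: activities 5 through 5 with durations [2]
Sum of successor durations = 2
LF = 26 - 2 = 24

24


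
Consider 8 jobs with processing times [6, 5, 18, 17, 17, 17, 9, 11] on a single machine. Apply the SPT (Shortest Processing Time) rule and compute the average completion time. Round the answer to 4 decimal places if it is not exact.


Sort jobs by processing time (SPT order): [5, 6, 9, 11, 17, 17, 17, 18]
Compute completion times sequentially:
  Job 1: processing = 5, completes at 5
  Job 2: processing = 6, completes at 11
  Job 3: processing = 9, completes at 20
  Job 4: processing = 11, completes at 31
  Job 5: processing = 17, completes at 48
  Job 6: processing = 17, completes at 65
  Job 7: processing = 17, completes at 82
  Job 8: processing = 18, completes at 100
Sum of completion times = 362
Average completion time = 362/8 = 45.25

45.25


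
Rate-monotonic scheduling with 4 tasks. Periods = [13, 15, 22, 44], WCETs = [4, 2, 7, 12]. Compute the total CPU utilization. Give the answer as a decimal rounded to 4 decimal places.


Compute individual utilizations (exact fractions):
  Task 1: C/T = 4/13 (approx. 0.3077)
  Task 2: C/T = 2/15 (approx. 0.1333)
  Task 3: C/T = 7/22 (approx. 0.3182)
  Task 4: C/T = 12/44 = 3/11 (approx. 0.2727)
Total utilization U = 4/13 + 2/15 + 7/22 + 3/11 = 4427/4290
Rounded to 4 decimal places: U = 1.0319
RM (Liu & Layland) bound for 4 tasks = 0.756828; compare with U = 4427/4290 (approx. 1.031935)
U > 1, so the task set is not schedulable (processor overloaded).

1.0319


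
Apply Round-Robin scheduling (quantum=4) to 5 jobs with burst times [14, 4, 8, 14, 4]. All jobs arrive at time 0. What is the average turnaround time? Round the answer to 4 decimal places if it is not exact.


Time quantum = 4
Execution trace:
  J1 runs 4 units, time = 4
  J2 runs 4 units, time = 8
  J3 runs 4 units, time = 12
  J4 runs 4 units, time = 16
  J5 runs 4 units, time = 20
  J1 runs 4 units, time = 24
  J3 runs 4 units, time = 28
  J4 runs 4 units, time = 32
  J1 runs 4 units, time = 36
  J4 runs 4 units, time = 40
  J1 runs 2 units, time = 42
  J4 runs 2 units, time = 44
Finish times: [42, 8, 28, 44, 20]
Average turnaround = 142/5 = 28.4

28.4


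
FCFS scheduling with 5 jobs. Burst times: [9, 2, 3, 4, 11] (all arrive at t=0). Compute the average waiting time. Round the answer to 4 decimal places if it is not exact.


FCFS order (as given): [9, 2, 3, 4, 11]
Waiting times:
  Job 1: wait = 0
  Job 2: wait = 9
  Job 3: wait = 11
  Job 4: wait = 14
  Job 5: wait = 18
Sum of waiting times = 52
Average waiting time = 52/5 = 10.4

10.4


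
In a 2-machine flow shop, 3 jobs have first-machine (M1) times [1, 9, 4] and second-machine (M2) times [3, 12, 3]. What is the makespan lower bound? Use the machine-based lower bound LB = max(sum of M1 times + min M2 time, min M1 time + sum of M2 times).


LB1 = sum(M1 times) + min(M2 times) = 14 + 3 = 17
LB2 = min(M1 times) + sum(M2 times) = 1 + 18 = 19
Lower bound = max(LB1, LB2) = max(17, 19) = 19

19


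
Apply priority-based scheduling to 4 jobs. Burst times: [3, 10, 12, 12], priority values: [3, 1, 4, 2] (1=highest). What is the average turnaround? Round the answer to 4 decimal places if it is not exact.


Sort by priority (ascending = highest first):
Order: [(1, 10), (2, 12), (3, 3), (4, 12)]
Completion times:
  Priority 1, burst=10, C=10
  Priority 2, burst=12, C=22
  Priority 3, burst=3, C=25
  Priority 4, burst=12, C=37
Average turnaround = 94/4 = 23.5

23.5


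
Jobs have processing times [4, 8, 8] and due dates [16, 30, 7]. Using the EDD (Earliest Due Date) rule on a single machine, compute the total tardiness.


Sort by due date (EDD order): [(8, 7), (4, 16), (8, 30)]
Compute completion times and tardiness:
  Job 1: p=8, d=7, C=8, tardiness=max(0,8-7)=1
  Job 2: p=4, d=16, C=12, tardiness=max(0,12-16)=0
  Job 3: p=8, d=30, C=20, tardiness=max(0,20-30)=0
Total tardiness = 1

1


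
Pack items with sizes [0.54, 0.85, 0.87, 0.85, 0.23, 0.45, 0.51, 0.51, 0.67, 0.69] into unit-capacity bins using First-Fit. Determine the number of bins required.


Place items sequentially using First-Fit:
  Item 0.54 -> new Bin 1
  Item 0.85 -> new Bin 2
  Item 0.87 -> new Bin 3
  Item 0.85 -> new Bin 4
  Item 0.23 -> Bin 1 (now 0.77)
  Item 0.45 -> new Bin 5
  Item 0.51 -> Bin 5 (now 0.96)
  Item 0.51 -> new Bin 6
  Item 0.67 -> new Bin 7
  Item 0.69 -> new Bin 8
Total bins used = 8

8


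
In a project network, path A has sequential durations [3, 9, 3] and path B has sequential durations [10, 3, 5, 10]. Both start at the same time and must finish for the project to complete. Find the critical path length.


Path A total = 3 + 9 + 3 = 15
Path B total = 10 + 3 + 5 + 10 = 28
Critical path = longest path = max(15, 28) = 28

28


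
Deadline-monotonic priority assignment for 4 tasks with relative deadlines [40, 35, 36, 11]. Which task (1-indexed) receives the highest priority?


Sort tasks by relative deadline (ascending):
  Task 4: deadline = 11
  Task 2: deadline = 35
  Task 3: deadline = 36
  Task 1: deadline = 40
Priority order (highest first): [4, 2, 3, 1]
Highest priority task = 4

4


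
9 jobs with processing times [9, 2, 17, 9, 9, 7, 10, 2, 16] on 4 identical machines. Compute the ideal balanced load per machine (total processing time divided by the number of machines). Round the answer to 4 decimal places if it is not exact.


Total processing time = 9 + 2 + 17 + 9 + 9 + 7 + 10 + 2 + 16 = 81
Number of machines = 4
Ideal balanced load = 81 / 4 = 20.25

20.25


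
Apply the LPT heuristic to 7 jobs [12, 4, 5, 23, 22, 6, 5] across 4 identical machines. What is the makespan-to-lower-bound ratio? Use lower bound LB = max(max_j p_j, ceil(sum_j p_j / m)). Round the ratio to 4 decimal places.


LPT order: [23, 22, 12, 6, 5, 5, 4]
Machine loads after assignment: [23, 22, 16, 16]
LPT makespan = 23
Lower bound = max(max_job, ceil(total/4)) = max(23, 20) = 23
Ratio = 23 / 23 = 1.0

1.0


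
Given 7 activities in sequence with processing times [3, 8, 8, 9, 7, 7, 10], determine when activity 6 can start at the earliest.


Activity 6 starts after activities 1 through 5 complete.
Predecessor durations: [3, 8, 8, 9, 7]
ES = 3 + 8 + 8 + 9 + 7 = 35

35


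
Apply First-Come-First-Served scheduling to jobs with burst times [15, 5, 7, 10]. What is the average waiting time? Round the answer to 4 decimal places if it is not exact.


FCFS order (as given): [15, 5, 7, 10]
Waiting times:
  Job 1: wait = 0
  Job 2: wait = 15
  Job 3: wait = 20
  Job 4: wait = 27
Sum of waiting times = 62
Average waiting time = 62/4 = 15.5

15.5


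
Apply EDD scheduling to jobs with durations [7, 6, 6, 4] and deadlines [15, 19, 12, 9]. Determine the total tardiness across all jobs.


Sort by due date (EDD order): [(4, 9), (6, 12), (7, 15), (6, 19)]
Compute completion times and tardiness:
  Job 1: p=4, d=9, C=4, tardiness=max(0,4-9)=0
  Job 2: p=6, d=12, C=10, tardiness=max(0,10-12)=0
  Job 3: p=7, d=15, C=17, tardiness=max(0,17-15)=2
  Job 4: p=6, d=19, C=23, tardiness=max(0,23-19)=4
Total tardiness = 6

6
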